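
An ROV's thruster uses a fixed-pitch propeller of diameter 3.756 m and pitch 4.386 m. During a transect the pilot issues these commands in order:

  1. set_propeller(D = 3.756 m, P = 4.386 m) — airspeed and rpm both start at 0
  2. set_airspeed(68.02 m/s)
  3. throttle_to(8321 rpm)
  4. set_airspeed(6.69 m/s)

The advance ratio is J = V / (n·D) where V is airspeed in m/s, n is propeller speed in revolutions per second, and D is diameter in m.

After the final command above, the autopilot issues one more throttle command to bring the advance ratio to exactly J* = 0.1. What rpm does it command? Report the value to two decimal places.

set_propeller: D = 3.756 m, P = 4.386 m (p = P/D = 1.167732); state ← (V=0, rpm=0)
set_airspeed(68.02): V ← 68.02 m/s
throttle_to(8321): rpm ← 8321
set_airspeed(6.69): V ← 6.69 m/s
final state: V = 6.69 m/s, rpm = 8321 → n = rpm/60 = 138.683333 rev/s
target J* = 0.1; solve J* = V/(n·D) for n: n = V/(J*·D) = 6.69/(0.1 × 3.756) = 17.811502 rev/s
rpm = 60·n = 1068.690096

rpm = 1068.69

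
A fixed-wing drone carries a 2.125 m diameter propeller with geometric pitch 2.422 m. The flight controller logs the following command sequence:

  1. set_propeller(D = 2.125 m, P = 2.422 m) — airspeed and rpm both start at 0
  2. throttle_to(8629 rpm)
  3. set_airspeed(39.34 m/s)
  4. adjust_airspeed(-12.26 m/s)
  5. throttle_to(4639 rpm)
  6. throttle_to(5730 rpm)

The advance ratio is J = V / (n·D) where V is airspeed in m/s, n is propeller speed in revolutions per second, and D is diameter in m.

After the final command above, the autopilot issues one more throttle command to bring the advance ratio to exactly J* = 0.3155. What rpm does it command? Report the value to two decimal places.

rpm = 2423.49

set_propeller: D = 2.125 m, P = 2.422 m (p = P/D = 1.139765); state ← (V=0, rpm=0)
throttle_to(8629): rpm ← 8629
set_airspeed(39.34): V ← 39.34 m/s
adjust_airspeed(-12.26): V ← 39.34 -12.26 = 27.08 m/s
throttle_to(4639): rpm ← 4639
throttle_to(5730): rpm ← 5730
final state: V = 27.08 m/s, rpm = 5730 → n = rpm/60 = 95.500000 rev/s
target J* = 0.3155; solve J* = V/(n·D) for n: n = V/(J*·D) = 27.08/(0.3155 × 2.125) = 40.391535 rev/s
rpm = 60·n = 2423.492123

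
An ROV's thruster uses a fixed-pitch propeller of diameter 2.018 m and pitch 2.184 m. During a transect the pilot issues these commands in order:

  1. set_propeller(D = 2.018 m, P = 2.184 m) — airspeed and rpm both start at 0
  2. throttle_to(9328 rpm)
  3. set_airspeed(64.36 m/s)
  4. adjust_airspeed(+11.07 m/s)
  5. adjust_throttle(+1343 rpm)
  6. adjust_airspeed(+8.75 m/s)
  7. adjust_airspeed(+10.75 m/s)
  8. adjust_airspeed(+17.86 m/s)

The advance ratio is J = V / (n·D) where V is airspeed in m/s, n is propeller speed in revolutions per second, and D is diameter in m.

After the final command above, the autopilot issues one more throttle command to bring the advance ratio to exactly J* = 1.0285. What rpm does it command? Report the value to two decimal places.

rpm = 3260.59

set_propeller: D = 2.018 m, P = 2.184 m (p = P/D = 1.082260); state ← (V=0, rpm=0)
throttle_to(9328): rpm ← 9328
set_airspeed(64.36): V ← 64.36 m/s
adjust_airspeed(+11.07): V ← 64.36 +11.07 = 75.43 m/s
adjust_throttle(+1343): rpm ← 9328 +1343 = 10671
adjust_airspeed(+8.75): V ← 75.43 +8.75 = 84.18 m/s
adjust_airspeed(+10.75): V ← 84.18 +10.75 = 94.93 m/s
adjust_airspeed(+17.86): V ← 94.93 +17.86 = 112.79 m/s
final state: V = 112.79 m/s, rpm = 10671 → n = rpm/60 = 177.850000 rev/s
target J* = 1.0285; solve J* = V/(n·D) for n: n = V/(J*·D) = 112.79/(1.0285 × 2.018) = 54.343191 rev/s
rpm = 60·n = 3260.591478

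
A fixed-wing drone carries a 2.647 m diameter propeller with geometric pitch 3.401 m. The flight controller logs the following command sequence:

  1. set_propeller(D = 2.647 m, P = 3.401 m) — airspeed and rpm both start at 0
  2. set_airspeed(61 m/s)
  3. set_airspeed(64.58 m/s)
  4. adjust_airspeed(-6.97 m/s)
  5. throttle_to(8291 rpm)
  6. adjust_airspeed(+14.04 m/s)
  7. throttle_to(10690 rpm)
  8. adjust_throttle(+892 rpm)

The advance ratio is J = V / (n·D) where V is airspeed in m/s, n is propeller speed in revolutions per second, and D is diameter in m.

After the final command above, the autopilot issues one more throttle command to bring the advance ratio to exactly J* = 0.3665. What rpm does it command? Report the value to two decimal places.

rpm = 4431.39

set_propeller: D = 2.647 m, P = 3.401 m (p = P/D = 1.284851); state ← (V=0, rpm=0)
set_airspeed(61): V ← 61 m/s
set_airspeed(64.58): V ← 64.58 m/s
adjust_airspeed(-6.97): V ← 64.58 -6.97 = 57.61 m/s
throttle_to(8291): rpm ← 8291
adjust_airspeed(+14.04): V ← 57.61 +14.04 = 71.65 m/s
throttle_to(10690): rpm ← 10690
adjust_throttle(+892): rpm ← 10690 +892 = 11582
final state: V = 71.65 m/s, rpm = 11582 → n = rpm/60 = 193.033333 rev/s
target J* = 0.3665; solve J* = V/(n·D) for n: n = V/(J*·D) = 71.65/(0.3665 × 2.647) = 73.856424 rev/s
rpm = 60·n = 4431.385424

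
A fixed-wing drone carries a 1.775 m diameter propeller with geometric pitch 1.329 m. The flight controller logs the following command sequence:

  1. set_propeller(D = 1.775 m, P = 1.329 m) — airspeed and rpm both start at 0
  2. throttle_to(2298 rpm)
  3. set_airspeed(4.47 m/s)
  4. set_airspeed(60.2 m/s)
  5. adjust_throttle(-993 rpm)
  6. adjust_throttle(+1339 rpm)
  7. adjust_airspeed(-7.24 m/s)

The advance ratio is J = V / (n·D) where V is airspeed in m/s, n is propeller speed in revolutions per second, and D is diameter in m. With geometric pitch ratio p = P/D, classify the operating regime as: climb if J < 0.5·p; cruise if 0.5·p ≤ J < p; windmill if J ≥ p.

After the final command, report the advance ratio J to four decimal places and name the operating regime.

J = 0.6771, regime = cruise

set_propeller: D = 1.775 m, P = 1.329 m (p = P/D = 0.748732); state ← (V=0, rpm=0)
throttle_to(2298): rpm ← 2298
set_airspeed(4.47): V ← 4.47 m/s
set_airspeed(60.2): V ← 60.2 m/s
adjust_throttle(-993): rpm ← 2298 -993 = 1305
adjust_throttle(+1339): rpm ← 1305 +1339 = 2644
adjust_airspeed(-7.24): V ← 60.2 -7.24 = 52.96 m/s
final state: V = 52.96 m/s, rpm = 2644 → n = rpm/60 = 44.066667 rev/s
J = V / (n·D) = 52.96 / (44.066667 × 1.775) = 0.677079
regime bands: climb J<0.3744 | cruise [0.3744, 0.7487) | windmill J≥0.7487
J = 0.6771 → cruise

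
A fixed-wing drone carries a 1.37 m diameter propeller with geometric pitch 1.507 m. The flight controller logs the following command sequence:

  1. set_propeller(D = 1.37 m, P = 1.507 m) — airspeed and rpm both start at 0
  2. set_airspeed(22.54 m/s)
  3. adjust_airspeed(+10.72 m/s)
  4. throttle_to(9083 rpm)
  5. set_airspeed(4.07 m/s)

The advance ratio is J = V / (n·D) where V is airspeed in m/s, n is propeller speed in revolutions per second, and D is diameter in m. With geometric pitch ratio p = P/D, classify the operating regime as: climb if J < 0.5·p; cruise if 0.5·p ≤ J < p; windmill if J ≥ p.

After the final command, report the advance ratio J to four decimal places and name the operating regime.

J = 0.0196, regime = climb

set_propeller: D = 1.37 m, P = 1.507 m (p = P/D = 1.100000); state ← (V=0, rpm=0)
set_airspeed(22.54): V ← 22.54 m/s
adjust_airspeed(+10.72): V ← 22.54 +10.72 = 33.26 m/s
throttle_to(9083): rpm ← 9083
set_airspeed(4.07): V ← 4.07 m/s
final state: V = 4.07 m/s, rpm = 9083 → n = rpm/60 = 151.383333 rev/s
J = V / (n·D) = 4.07 / (151.383333 × 1.37) = 0.019624
regime bands: climb J<0.5500 | cruise [0.5500, 1.1000) | windmill J≥1.1000
J = 0.0196 → climb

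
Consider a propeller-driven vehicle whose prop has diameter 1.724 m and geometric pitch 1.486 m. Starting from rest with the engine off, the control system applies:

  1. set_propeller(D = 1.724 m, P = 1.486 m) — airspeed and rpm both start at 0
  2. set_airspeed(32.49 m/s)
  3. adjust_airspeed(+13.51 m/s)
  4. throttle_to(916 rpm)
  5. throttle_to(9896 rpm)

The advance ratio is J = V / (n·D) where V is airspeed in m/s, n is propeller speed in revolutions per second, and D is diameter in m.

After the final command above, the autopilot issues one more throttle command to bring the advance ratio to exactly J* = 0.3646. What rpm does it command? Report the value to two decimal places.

rpm = 4390.92

set_propeller: D = 1.724 m, P = 1.486 m (p = P/D = 0.861949); state ← (V=0, rpm=0)
set_airspeed(32.49): V ← 32.49 m/s
adjust_airspeed(+13.51): V ← 32.49 +13.51 = 46 m/s
throttle_to(916): rpm ← 916
throttle_to(9896): rpm ← 9896
final state: V = 46 m/s, rpm = 9896 → n = rpm/60 = 164.933333 rev/s
target J* = 0.3646; solve J* = V/(n·D) for n: n = V/(J*·D) = 46/(0.3646 × 1.724) = 73.181938 rev/s
rpm = 60·n = 4390.916276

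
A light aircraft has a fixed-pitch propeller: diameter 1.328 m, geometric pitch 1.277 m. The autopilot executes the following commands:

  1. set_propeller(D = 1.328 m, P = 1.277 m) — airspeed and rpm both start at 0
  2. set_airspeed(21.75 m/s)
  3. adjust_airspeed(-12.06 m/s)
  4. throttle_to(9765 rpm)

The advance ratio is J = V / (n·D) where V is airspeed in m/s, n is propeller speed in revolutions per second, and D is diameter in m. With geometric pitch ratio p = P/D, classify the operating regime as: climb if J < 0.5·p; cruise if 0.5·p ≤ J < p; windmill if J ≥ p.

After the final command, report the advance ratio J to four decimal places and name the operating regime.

set_propeller: D = 1.328 m, P = 1.277 m (p = P/D = 0.961596); state ← (V=0, rpm=0)
set_airspeed(21.75): V ← 21.75 m/s
adjust_airspeed(-12.06): V ← 21.75 -12.06 = 9.69 m/s
throttle_to(9765): rpm ← 9765
final state: V = 9.69 m/s, rpm = 9765 → n = rpm/60 = 162.750000 rev/s
J = V / (n·D) = 9.69 / (162.750000 × 1.328) = 0.044834
regime bands: climb J<0.4808 | cruise [0.4808, 0.9616) | windmill J≥0.9616
J = 0.0448 → climb

J = 0.0448, regime = climb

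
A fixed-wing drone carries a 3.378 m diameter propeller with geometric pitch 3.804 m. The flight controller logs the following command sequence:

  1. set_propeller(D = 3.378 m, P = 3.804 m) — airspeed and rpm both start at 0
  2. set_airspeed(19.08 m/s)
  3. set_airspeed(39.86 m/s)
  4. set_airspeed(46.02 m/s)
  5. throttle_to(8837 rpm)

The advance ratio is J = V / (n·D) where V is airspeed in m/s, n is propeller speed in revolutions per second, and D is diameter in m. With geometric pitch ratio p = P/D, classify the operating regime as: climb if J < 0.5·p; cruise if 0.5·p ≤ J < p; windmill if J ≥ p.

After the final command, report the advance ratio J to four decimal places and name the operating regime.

set_propeller: D = 3.378 m, P = 3.804 m (p = P/D = 1.126110); state ← (V=0, rpm=0)
set_airspeed(19.08): V ← 19.08 m/s
set_airspeed(39.86): V ← 39.86 m/s
set_airspeed(46.02): V ← 46.02 m/s
throttle_to(8837): rpm ← 8837
final state: V = 46.02 m/s, rpm = 8837 → n = rpm/60 = 147.283333 rev/s
J = V / (n·D) = 46.02 / (147.283333 × 3.378) = 0.092498
regime bands: climb J<0.5631 | cruise [0.5631, 1.1261) | windmill J≥1.1261
J = 0.0925 → climb

J = 0.0925, regime = climb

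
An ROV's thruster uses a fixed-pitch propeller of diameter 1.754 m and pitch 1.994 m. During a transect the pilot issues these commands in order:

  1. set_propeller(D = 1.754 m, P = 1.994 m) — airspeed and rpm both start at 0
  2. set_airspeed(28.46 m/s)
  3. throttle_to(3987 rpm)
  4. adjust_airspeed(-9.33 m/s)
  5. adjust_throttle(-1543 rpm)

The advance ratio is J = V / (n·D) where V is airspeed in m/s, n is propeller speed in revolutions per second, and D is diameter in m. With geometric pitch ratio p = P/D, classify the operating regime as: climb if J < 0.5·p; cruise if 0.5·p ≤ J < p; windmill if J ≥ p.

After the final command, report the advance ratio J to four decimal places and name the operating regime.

set_propeller: D = 1.754 m, P = 1.994 m (p = P/D = 1.136830); state ← (V=0, rpm=0)
set_airspeed(28.46): V ← 28.46 m/s
throttle_to(3987): rpm ← 3987
adjust_airspeed(-9.33): V ← 28.46 -9.33 = 19.13 m/s
adjust_throttle(-1543): rpm ← 3987 -1543 = 2444
final state: V = 19.13 m/s, rpm = 2444 → n = rpm/60 = 40.733333 rev/s
J = V / (n·D) = 19.13 / (40.733333 × 1.754) = 0.267754
regime bands: climb J<0.5684 | cruise [0.5684, 1.1368) | windmill J≥1.1368
J = 0.2678 → climb

J = 0.2678, regime = climb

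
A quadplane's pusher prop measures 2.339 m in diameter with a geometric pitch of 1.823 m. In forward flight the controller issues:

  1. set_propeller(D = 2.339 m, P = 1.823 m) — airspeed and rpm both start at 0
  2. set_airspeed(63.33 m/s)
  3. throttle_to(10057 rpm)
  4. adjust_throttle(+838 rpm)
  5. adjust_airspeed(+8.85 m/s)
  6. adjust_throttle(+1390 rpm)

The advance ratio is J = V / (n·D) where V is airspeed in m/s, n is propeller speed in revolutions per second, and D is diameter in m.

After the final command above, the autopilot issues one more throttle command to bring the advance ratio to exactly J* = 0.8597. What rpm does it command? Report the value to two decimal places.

set_propeller: D = 2.339 m, P = 1.823 m (p = P/D = 0.779393); state ← (V=0, rpm=0)
set_airspeed(63.33): V ← 63.33 m/s
throttle_to(10057): rpm ← 10057
adjust_throttle(+838): rpm ← 10057 +838 = 10895
adjust_airspeed(+8.85): V ← 63.33 +8.85 = 72.18 m/s
adjust_throttle(+1390): rpm ← 10895 +1390 = 12285
final state: V = 72.18 m/s, rpm = 12285 → n = rpm/60 = 204.750000 rev/s
target J* = 0.8597; solve J* = V/(n·D) for n: n = V/(J*·D) = 72.18/(0.8597 × 2.339) = 35.895477 rev/s
rpm = 60·n = 2153.728622

rpm = 2153.73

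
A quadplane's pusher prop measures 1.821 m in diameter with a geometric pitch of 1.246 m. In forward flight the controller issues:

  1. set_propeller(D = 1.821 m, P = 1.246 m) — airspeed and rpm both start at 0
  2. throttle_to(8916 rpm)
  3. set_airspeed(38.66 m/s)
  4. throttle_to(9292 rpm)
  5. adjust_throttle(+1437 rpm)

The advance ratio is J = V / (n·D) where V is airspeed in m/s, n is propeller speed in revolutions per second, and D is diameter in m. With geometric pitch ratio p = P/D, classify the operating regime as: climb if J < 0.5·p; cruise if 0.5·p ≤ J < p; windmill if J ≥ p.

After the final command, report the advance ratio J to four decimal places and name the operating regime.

J = 0.1187, regime = climb

set_propeller: D = 1.821 m, P = 1.246 m (p = P/D = 0.684239); state ← (V=0, rpm=0)
throttle_to(8916): rpm ← 8916
set_airspeed(38.66): V ← 38.66 m/s
throttle_to(9292): rpm ← 9292
adjust_throttle(+1437): rpm ← 9292 +1437 = 10729
final state: V = 38.66 m/s, rpm = 10729 → n = rpm/60 = 178.816667 rev/s
J = V / (n·D) = 38.66 / (178.816667 × 1.821) = 0.118725
regime bands: climb J<0.3421 | cruise [0.3421, 0.6842) | windmill J≥0.6842
J = 0.1187 → climb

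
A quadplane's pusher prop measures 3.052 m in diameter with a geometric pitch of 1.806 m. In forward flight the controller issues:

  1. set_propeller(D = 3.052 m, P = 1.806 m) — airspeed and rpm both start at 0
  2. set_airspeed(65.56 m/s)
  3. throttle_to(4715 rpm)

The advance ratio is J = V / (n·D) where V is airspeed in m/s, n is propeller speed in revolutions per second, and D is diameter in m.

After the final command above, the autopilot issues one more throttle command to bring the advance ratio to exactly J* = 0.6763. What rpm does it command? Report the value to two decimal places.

set_propeller: D = 3.052 m, P = 1.806 m (p = P/D = 0.591743); state ← (V=0, rpm=0)
set_airspeed(65.56): V ← 65.56 m/s
throttle_to(4715): rpm ← 4715
final state: V = 65.56 m/s, rpm = 4715 → n = rpm/60 = 78.583333 rev/s
target J* = 0.6763; solve J* = V/(n·D) for n: n = V/(J*·D) = 65.56/(0.6763 × 3.052) = 31.762526 rev/s
rpm = 60·n = 1905.751536

rpm = 1905.75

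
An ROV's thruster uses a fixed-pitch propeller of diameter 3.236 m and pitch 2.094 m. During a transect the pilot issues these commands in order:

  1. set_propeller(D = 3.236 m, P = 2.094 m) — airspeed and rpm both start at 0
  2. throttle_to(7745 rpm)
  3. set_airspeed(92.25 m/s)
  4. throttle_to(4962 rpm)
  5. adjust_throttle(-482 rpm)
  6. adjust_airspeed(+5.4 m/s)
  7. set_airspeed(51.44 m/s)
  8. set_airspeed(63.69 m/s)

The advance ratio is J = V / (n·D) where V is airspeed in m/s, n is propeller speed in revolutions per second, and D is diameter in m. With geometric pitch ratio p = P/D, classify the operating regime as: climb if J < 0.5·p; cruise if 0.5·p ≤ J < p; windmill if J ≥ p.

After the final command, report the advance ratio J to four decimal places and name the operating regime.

set_propeller: D = 3.236 m, P = 2.094 m (p = P/D = 0.647095); state ← (V=0, rpm=0)
throttle_to(7745): rpm ← 7745
set_airspeed(92.25): V ← 92.25 m/s
throttle_to(4962): rpm ← 4962
adjust_throttle(-482): rpm ← 4962 -482 = 4480
adjust_airspeed(+5.4): V ← 92.25 +5.4 = 97.65 m/s
set_airspeed(51.44): V ← 51.44 m/s
set_airspeed(63.69): V ← 63.69 m/s
final state: V = 63.69 m/s, rpm = 4480 → n = rpm/60 = 74.666667 rev/s
J = V / (n·D) = 63.69 / (74.666667 × 3.236) = 0.263594
regime bands: climb J<0.3235 | cruise [0.3235, 0.6471) | windmill J≥0.6471
J = 0.2636 → climb

J = 0.2636, regime = climb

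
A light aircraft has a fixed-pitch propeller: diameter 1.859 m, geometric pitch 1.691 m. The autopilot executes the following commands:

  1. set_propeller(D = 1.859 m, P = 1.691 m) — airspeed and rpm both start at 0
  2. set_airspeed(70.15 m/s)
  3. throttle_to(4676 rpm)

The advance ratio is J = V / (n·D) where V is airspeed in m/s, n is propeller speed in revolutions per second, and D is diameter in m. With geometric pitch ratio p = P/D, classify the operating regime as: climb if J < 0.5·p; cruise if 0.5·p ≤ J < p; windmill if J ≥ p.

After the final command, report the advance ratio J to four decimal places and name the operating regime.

set_propeller: D = 1.859 m, P = 1.691 m (p = P/D = 0.909629); state ← (V=0, rpm=0)
set_airspeed(70.15): V ← 70.15 m/s
throttle_to(4676): rpm ← 4676
final state: V = 70.15 m/s, rpm = 4676 → n = rpm/60 = 77.933333 rev/s
J = V / (n·D) = 70.15 / (77.933333 × 1.859) = 0.484200
regime bands: climb J<0.4548 | cruise [0.4548, 0.9096) | windmill J≥0.9096
J = 0.4842 → cruise

J = 0.4842, regime = cruise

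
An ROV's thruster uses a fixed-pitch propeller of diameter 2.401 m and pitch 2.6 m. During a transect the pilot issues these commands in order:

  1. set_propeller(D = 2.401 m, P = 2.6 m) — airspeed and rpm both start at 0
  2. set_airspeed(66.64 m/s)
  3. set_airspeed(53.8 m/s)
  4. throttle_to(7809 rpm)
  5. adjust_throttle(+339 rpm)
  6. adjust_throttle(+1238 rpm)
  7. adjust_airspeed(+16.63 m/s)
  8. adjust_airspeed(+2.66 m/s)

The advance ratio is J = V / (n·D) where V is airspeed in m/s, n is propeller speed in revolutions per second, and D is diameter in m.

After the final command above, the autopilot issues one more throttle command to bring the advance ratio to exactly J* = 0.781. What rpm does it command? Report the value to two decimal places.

set_propeller: D = 2.401 m, P = 2.6 m (p = P/D = 1.082882); state ← (V=0, rpm=0)
set_airspeed(66.64): V ← 66.64 m/s
set_airspeed(53.8): V ← 53.8 m/s
throttle_to(7809): rpm ← 7809
adjust_throttle(+339): rpm ← 7809 +339 = 8148
adjust_throttle(+1238): rpm ← 8148 +1238 = 9386
adjust_airspeed(+16.63): V ← 53.8 +16.63 = 70.43 m/s
adjust_airspeed(+2.66): V ← 70.43 +2.66 = 73.09 m/s
final state: V = 73.09 m/s, rpm = 9386 → n = rpm/60 = 156.433333 rev/s
target J* = 0.781; solve J* = V/(n·D) for n: n = V/(J*·D) = 73.09/(0.781 × 2.401) = 38.977571 rev/s
rpm = 60·n = 2338.654242

rpm = 2338.65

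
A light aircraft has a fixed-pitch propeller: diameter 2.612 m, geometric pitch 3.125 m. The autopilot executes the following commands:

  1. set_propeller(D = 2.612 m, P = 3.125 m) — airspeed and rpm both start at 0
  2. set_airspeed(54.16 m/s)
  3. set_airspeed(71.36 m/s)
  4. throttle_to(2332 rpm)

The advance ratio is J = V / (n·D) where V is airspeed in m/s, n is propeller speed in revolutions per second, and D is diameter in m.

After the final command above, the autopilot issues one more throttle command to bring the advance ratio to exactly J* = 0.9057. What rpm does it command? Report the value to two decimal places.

rpm = 1809.87

set_propeller: D = 2.612 m, P = 3.125 m (p = P/D = 1.196401); state ← (V=0, rpm=0)
set_airspeed(54.16): V ← 54.16 m/s
set_airspeed(71.36): V ← 71.36 m/s
throttle_to(2332): rpm ← 2332
final state: V = 71.36 m/s, rpm = 2332 → n = rpm/60 = 38.866667 rev/s
target J* = 0.9057; solve J* = V/(n·D) for n: n = V/(J*·D) = 71.36/(0.9057 × 2.612) = 30.164581 rev/s
rpm = 60·n = 1809.874876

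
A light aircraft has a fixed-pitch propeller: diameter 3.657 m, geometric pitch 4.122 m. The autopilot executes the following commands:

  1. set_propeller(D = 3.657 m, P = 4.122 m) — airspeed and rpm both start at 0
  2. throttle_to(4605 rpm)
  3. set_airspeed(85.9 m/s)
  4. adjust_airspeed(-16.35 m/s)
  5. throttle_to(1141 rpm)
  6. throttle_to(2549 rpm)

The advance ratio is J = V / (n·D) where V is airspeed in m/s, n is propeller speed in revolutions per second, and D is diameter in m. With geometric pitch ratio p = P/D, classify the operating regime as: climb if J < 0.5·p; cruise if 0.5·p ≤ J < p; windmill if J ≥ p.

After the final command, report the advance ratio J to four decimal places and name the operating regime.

set_propeller: D = 3.657 m, P = 4.122 m (p = P/D = 1.127153); state ← (V=0, rpm=0)
throttle_to(4605): rpm ← 4605
set_airspeed(85.9): V ← 85.9 m/s
adjust_airspeed(-16.35): V ← 85.9 -16.35 = 69.55 m/s
throttle_to(1141): rpm ← 1141
throttle_to(2549): rpm ← 2549
final state: V = 69.55 m/s, rpm = 2549 → n = rpm/60 = 42.483333 rev/s
J = V / (n·D) = 69.55 / (42.483333 × 3.657) = 0.447665
regime bands: climb J<0.5636 | cruise [0.5636, 1.1272) | windmill J≥1.1272
J = 0.4477 → climb

J = 0.4477, regime = climb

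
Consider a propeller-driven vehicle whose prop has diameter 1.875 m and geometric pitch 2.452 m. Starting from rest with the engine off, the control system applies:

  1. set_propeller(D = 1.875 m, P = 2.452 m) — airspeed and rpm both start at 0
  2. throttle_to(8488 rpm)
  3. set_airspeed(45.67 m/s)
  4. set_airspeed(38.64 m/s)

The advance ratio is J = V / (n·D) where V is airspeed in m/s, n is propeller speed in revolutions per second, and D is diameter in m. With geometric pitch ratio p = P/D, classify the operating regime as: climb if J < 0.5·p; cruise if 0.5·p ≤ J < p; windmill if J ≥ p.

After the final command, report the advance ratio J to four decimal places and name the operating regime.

J = 0.1457, regime = climb

set_propeller: D = 1.875 m, P = 2.452 m (p = P/D = 1.307733); state ← (V=0, rpm=0)
throttle_to(8488): rpm ← 8488
set_airspeed(45.67): V ← 45.67 m/s
set_airspeed(38.64): V ← 38.64 m/s
final state: V = 38.64 m/s, rpm = 8488 → n = rpm/60 = 141.466667 rev/s
J = V / (n·D) = 38.64 / (141.466667 × 1.875) = 0.145674
regime bands: climb J<0.6539 | cruise [0.6539, 1.3077) | windmill J≥1.3077
J = 0.1457 → climb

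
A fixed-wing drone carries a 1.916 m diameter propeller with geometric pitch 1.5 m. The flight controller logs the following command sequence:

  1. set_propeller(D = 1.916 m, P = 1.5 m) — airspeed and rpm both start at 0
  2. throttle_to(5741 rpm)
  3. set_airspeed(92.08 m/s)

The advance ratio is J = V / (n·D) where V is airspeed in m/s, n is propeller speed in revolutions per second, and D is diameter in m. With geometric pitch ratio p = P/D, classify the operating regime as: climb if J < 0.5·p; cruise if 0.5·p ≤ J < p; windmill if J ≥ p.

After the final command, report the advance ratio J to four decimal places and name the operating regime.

J = 0.5023, regime = cruise

set_propeller: D = 1.916 m, P = 1.5 m (p = P/D = 0.782881); state ← (V=0, rpm=0)
throttle_to(5741): rpm ← 5741
set_airspeed(92.08): V ← 92.08 m/s
final state: V = 92.08 m/s, rpm = 5741 → n = rpm/60 = 95.683333 rev/s
J = V / (n·D) = 92.08 / (95.683333 × 1.916) = 0.502266
regime bands: climb J<0.3914 | cruise [0.3914, 0.7829) | windmill J≥0.7829
J = 0.5023 → cruise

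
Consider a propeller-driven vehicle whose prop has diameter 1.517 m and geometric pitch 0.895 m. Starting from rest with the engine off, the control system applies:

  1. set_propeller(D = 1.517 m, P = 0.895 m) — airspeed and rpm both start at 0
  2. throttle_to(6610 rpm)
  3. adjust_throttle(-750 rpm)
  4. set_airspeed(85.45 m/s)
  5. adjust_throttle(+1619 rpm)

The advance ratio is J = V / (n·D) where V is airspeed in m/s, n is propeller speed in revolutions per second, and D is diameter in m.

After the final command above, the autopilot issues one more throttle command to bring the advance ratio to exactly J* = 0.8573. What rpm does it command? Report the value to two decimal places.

set_propeller: D = 1.517 m, P = 0.895 m (p = P/D = 0.589980); state ← (V=0, rpm=0)
throttle_to(6610): rpm ← 6610
adjust_throttle(-750): rpm ← 6610 -750 = 5860
set_airspeed(85.45): V ← 85.45 m/s
adjust_throttle(+1619): rpm ← 5860 +1619 = 7479
final state: V = 85.45 m/s, rpm = 7479 → n = rpm/60 = 124.650000 rev/s
target J* = 0.8573; solve J* = V/(n·D) for n: n = V/(J*·D) = 85.45/(0.8573 × 1.517) = 65.704280 rev/s
rpm = 60·n = 3942.256818

rpm = 3942.26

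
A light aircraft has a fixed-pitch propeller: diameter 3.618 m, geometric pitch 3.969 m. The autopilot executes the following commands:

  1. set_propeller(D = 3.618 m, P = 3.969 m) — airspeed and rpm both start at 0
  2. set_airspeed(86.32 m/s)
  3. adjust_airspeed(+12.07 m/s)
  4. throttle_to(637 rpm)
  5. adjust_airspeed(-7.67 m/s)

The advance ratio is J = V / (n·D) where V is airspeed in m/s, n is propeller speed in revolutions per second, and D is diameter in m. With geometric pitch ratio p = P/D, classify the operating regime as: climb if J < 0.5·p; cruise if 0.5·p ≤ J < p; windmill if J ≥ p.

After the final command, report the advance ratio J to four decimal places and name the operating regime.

J = 2.3618, regime = windmill

set_propeller: D = 3.618 m, P = 3.969 m (p = P/D = 1.097015); state ← (V=0, rpm=0)
set_airspeed(86.32): V ← 86.32 m/s
adjust_airspeed(+12.07): V ← 86.32 +12.07 = 98.39 m/s
throttle_to(637): rpm ← 637
adjust_airspeed(-7.67): V ← 98.39 -7.67 = 90.72 m/s
final state: V = 90.72 m/s, rpm = 637 → n = rpm/60 = 10.616667 rev/s
J = V / (n·D) = 90.72 / (10.616667 × 3.618) = 2.361817
regime bands: climb J<0.5485 | cruise [0.5485, 1.0970) | windmill J≥1.0970
J = 2.3618 → windmill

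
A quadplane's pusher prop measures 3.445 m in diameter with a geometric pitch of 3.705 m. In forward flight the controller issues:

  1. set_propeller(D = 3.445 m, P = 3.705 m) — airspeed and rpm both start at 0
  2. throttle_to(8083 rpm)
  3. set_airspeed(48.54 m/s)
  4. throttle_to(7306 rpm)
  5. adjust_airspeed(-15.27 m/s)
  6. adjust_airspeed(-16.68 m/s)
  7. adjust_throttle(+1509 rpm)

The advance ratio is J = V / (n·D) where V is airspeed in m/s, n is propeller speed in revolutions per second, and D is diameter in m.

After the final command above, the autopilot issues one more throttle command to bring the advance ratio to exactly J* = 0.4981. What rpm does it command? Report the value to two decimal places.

rpm = 580.09

set_propeller: D = 3.445 m, P = 3.705 m (p = P/D = 1.075472); state ← (V=0, rpm=0)
throttle_to(8083): rpm ← 8083
set_airspeed(48.54): V ← 48.54 m/s
throttle_to(7306): rpm ← 7306
adjust_airspeed(-15.27): V ← 48.54 -15.27 = 33.27 m/s
adjust_airspeed(-16.68): V ← 33.27 -16.68 = 16.59 m/s
adjust_throttle(+1509): rpm ← 7306 +1509 = 8815
final state: V = 16.59 m/s, rpm = 8815 → n = rpm/60 = 146.916667 rev/s
target J* = 0.4981; solve J* = V/(n·D) for n: n = V/(J*·D) = 16.59/(0.4981 × 3.445) = 9.668089 rev/s
rpm = 60·n = 580.085311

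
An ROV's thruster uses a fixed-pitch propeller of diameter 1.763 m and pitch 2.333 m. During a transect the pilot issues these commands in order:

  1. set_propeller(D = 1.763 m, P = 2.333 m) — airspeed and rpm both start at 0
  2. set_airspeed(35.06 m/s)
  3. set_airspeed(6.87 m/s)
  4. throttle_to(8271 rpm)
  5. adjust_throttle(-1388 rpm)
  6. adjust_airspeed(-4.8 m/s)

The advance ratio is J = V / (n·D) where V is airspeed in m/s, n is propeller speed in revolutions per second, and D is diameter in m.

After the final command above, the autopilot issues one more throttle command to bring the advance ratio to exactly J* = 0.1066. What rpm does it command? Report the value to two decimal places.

set_propeller: D = 1.763 m, P = 2.333 m (p = P/D = 1.323313); state ← (V=0, rpm=0)
set_airspeed(35.06): V ← 35.06 m/s
set_airspeed(6.87): V ← 6.87 m/s
throttle_to(8271): rpm ← 8271
adjust_throttle(-1388): rpm ← 8271 -1388 = 6883
adjust_airspeed(-4.8): V ← 6.87 -4.8 = 2.07 m/s
final state: V = 2.07 m/s, rpm = 6883 → n = rpm/60 = 114.716667 rev/s
target J* = 0.1066; solve J* = V/(n·D) for n: n = V/(J*·D) = 2.07/(0.1066 × 1.763) = 11.014400 rev/s
rpm = 60·n = 660.863976

rpm = 660.86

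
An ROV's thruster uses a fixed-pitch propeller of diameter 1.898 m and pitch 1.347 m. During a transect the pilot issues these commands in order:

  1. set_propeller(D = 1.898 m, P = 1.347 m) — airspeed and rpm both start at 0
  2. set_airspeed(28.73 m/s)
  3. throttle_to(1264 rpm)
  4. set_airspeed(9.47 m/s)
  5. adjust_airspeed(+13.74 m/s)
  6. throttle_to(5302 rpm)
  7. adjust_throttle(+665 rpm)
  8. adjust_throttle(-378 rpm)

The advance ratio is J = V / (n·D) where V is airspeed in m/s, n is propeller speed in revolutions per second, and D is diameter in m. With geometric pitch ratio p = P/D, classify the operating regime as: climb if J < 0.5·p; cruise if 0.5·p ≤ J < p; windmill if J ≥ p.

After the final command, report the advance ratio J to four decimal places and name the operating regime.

J = 0.1313, regime = climb

set_propeller: D = 1.898 m, P = 1.347 m (p = P/D = 0.709694); state ← (V=0, rpm=0)
set_airspeed(28.73): V ← 28.73 m/s
throttle_to(1264): rpm ← 1264
set_airspeed(9.47): V ← 9.47 m/s
adjust_airspeed(+13.74): V ← 9.47 +13.74 = 23.21 m/s
throttle_to(5302): rpm ← 5302
adjust_throttle(+665): rpm ← 5302 +665 = 5967
adjust_throttle(-378): rpm ← 5967 -378 = 5589
final state: V = 23.21 m/s, rpm = 5589 → n = rpm/60 = 93.150000 rev/s
J = V / (n·D) = 23.21 / (93.150000 × 1.898) = 0.131279
regime bands: climb J<0.3548 | cruise [0.3548, 0.7097) | windmill J≥0.7097
J = 0.1313 → climb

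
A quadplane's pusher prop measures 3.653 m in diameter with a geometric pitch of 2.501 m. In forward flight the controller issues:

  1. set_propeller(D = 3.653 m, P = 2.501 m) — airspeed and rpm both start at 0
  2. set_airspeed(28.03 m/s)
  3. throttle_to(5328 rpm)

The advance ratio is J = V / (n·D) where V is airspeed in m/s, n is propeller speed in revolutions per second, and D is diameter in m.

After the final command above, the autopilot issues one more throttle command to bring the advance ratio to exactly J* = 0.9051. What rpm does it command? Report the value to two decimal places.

set_propeller: D = 3.653 m, P = 2.501 m (p = P/D = 0.684643); state ← (V=0, rpm=0)
set_airspeed(28.03): V ← 28.03 m/s
throttle_to(5328): rpm ← 5328
final state: V = 28.03 m/s, rpm = 5328 → n = rpm/60 = 88.800000 rev/s
target J* = 0.9051; solve J* = V/(n·D) for n: n = V/(J*·D) = 28.03/(0.9051 × 3.653) = 8.477677 rev/s
rpm = 60·n = 508.660614

rpm = 508.66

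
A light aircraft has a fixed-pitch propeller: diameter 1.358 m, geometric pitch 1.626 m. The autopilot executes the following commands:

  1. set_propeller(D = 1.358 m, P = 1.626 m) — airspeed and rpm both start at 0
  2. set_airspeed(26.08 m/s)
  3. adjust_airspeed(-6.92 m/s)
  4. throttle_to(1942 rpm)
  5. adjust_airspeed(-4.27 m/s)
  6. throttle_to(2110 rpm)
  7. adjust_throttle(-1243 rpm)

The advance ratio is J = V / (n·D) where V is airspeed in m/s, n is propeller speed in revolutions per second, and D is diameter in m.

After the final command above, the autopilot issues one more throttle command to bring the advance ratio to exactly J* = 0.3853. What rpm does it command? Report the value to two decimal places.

set_propeller: D = 1.358 m, P = 1.626 m (p = P/D = 1.197349); state ← (V=0, rpm=0)
set_airspeed(26.08): V ← 26.08 m/s
adjust_airspeed(-6.92): V ← 26.08 -6.92 = 19.16 m/s
throttle_to(1942): rpm ← 1942
adjust_airspeed(-4.27): V ← 19.16 -4.27 = 14.89 m/s
throttle_to(2110): rpm ← 2110
adjust_throttle(-1243): rpm ← 2110 -1243 = 867
final state: V = 14.89 m/s, rpm = 867 → n = rpm/60 = 14.450000 rev/s
target J* = 0.3853; solve J* = V/(n·D) for n: n = V/(J*·D) = 14.89/(0.3853 × 1.358) = 28.457446 rev/s
rpm = 60·n = 1707.446754

rpm = 1707.45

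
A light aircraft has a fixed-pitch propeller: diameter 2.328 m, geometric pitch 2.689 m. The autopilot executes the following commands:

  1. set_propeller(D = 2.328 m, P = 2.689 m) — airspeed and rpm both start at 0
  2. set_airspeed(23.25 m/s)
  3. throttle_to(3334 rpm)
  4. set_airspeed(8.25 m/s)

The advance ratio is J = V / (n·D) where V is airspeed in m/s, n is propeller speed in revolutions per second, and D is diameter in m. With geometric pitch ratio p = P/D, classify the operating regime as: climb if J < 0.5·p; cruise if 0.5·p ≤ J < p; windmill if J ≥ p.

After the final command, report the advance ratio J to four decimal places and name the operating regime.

J = 0.0638, regime = climb

set_propeller: D = 2.328 m, P = 2.689 m (p = P/D = 1.155069); state ← (V=0, rpm=0)
set_airspeed(23.25): V ← 23.25 m/s
throttle_to(3334): rpm ← 3334
set_airspeed(8.25): V ← 8.25 m/s
final state: V = 8.25 m/s, rpm = 3334 → n = rpm/60 = 55.566667 rev/s
J = V / (n·D) = 8.25 / (55.566667 × 2.328) = 0.063776
regime bands: climb J<0.5775 | cruise [0.5775, 1.1551) | windmill J≥1.1551
J = 0.0638 → climb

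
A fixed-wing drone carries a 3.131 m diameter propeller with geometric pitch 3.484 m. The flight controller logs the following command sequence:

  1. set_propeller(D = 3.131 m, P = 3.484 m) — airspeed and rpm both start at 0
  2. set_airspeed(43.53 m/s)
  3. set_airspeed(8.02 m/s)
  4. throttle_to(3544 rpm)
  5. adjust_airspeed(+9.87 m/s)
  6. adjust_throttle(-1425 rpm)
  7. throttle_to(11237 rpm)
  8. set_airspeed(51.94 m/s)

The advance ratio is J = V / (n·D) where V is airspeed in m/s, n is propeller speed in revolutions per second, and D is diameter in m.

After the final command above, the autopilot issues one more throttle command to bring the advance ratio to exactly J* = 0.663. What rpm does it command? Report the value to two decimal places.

rpm = 1501.26

set_propeller: D = 3.131 m, P = 3.484 m (p = P/D = 1.112744); state ← (V=0, rpm=0)
set_airspeed(43.53): V ← 43.53 m/s
set_airspeed(8.02): V ← 8.02 m/s
throttle_to(3544): rpm ← 3544
adjust_airspeed(+9.87): V ← 8.02 +9.87 = 17.89 m/s
adjust_throttle(-1425): rpm ← 3544 -1425 = 2119
throttle_to(11237): rpm ← 11237
set_airspeed(51.94): V ← 51.94 m/s
final state: V = 51.94 m/s, rpm = 11237 → n = rpm/60 = 187.283333 rev/s
target J* = 0.663; solve J* = V/(n·D) for n: n = V/(J*·D) = 51.94/(0.663 × 3.131) = 25.021040 rev/s
rpm = 60·n = 1501.262373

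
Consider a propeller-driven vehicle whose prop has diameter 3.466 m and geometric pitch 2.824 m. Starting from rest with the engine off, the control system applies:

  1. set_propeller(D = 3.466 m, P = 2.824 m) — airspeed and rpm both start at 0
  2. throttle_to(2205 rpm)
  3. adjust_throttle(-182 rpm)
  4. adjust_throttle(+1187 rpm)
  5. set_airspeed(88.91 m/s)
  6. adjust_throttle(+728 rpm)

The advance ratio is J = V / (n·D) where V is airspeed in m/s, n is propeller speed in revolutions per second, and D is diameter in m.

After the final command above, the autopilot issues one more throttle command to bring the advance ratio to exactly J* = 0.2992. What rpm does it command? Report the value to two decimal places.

set_propeller: D = 3.466 m, P = 2.824 m (p = P/D = 0.814772); state ← (V=0, rpm=0)
throttle_to(2205): rpm ← 2205
adjust_throttle(-182): rpm ← 2205 -182 = 2023
adjust_throttle(+1187): rpm ← 2023 +1187 = 3210
set_airspeed(88.91): V ← 88.91 m/s
adjust_throttle(+728): rpm ← 3210 +728 = 3938
final state: V = 88.91 m/s, rpm = 3938 → n = rpm/60 = 65.633333 rev/s
target J* = 0.2992; solve J* = V/(n·D) for n: n = V/(J*·D) = 88.91/(0.2992 × 3.466) = 85.735456 rev/s
rpm = 60·n = 5144.127367

rpm = 5144.13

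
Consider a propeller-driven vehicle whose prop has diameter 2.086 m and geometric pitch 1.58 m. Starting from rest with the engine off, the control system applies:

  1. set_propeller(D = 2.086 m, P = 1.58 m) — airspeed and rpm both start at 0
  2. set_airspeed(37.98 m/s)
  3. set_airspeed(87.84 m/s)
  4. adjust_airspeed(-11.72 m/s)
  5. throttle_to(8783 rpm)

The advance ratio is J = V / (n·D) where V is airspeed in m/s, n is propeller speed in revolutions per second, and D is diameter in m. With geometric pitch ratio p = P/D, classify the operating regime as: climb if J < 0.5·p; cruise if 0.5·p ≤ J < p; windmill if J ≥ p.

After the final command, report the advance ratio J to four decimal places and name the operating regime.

J = 0.2493, regime = climb

set_propeller: D = 2.086 m, P = 1.58 m (p = P/D = 0.757430); state ← (V=0, rpm=0)
set_airspeed(37.98): V ← 37.98 m/s
set_airspeed(87.84): V ← 87.84 m/s
adjust_airspeed(-11.72): V ← 87.84 -11.72 = 76.12 m/s
throttle_to(8783): rpm ← 8783
final state: V = 76.12 m/s, rpm = 8783 → n = rpm/60 = 146.383333 rev/s
J = V / (n·D) = 76.12 / (146.383333 × 2.086) = 0.249283
regime bands: climb J<0.3787 | cruise [0.3787, 0.7574) | windmill J≥0.7574
J = 0.2493 → climb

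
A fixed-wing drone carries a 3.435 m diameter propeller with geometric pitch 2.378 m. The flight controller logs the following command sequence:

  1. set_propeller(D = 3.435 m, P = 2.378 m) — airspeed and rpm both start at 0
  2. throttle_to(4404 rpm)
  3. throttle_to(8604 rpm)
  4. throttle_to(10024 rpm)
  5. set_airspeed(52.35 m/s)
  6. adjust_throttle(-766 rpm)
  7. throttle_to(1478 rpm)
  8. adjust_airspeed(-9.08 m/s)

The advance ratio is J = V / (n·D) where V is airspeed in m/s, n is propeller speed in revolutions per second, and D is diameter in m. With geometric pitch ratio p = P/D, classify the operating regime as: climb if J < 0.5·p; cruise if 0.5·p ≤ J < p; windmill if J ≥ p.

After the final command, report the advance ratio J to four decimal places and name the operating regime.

J = 0.5114, regime = cruise

set_propeller: D = 3.435 m, P = 2.378 m (p = P/D = 0.692285); state ← (V=0, rpm=0)
throttle_to(4404): rpm ← 4404
throttle_to(8604): rpm ← 8604
throttle_to(10024): rpm ← 10024
set_airspeed(52.35): V ← 52.35 m/s
adjust_throttle(-766): rpm ← 10024 -766 = 9258
throttle_to(1478): rpm ← 1478
adjust_airspeed(-9.08): V ← 52.35 -9.08 = 43.27 m/s
final state: V = 43.27 m/s, rpm = 1478 → n = rpm/60 = 24.633333 rev/s
J = V / (n·D) = 43.27 / (24.633333 × 3.435) = 0.511372
regime bands: climb J<0.3461 | cruise [0.3461, 0.6923) | windmill J≥0.6923
J = 0.5114 → cruise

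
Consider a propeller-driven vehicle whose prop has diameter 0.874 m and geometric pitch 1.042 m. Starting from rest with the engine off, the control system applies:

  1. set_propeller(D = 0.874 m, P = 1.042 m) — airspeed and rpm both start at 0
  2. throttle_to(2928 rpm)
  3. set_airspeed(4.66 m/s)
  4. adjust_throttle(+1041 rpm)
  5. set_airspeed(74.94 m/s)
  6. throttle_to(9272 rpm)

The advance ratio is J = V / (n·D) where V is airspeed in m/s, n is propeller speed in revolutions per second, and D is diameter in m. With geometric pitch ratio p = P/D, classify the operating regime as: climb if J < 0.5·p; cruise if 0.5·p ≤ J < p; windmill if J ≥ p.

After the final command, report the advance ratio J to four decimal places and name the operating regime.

J = 0.5549, regime = climb

set_propeller: D = 0.874 m, P = 1.042 m (p = P/D = 1.192220); state ← (V=0, rpm=0)
throttle_to(2928): rpm ← 2928
set_airspeed(4.66): V ← 4.66 m/s
adjust_throttle(+1041): rpm ← 2928 +1041 = 3969
set_airspeed(74.94): V ← 74.94 m/s
throttle_to(9272): rpm ← 9272
final state: V = 74.94 m/s, rpm = 9272 → n = rpm/60 = 154.533333 rev/s
J = V / (n·D) = 74.94 / (154.533333 × 0.874) = 0.554856
regime bands: climb J<0.5961 | cruise [0.5961, 1.1922) | windmill J≥1.1922
J = 0.5549 → climb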